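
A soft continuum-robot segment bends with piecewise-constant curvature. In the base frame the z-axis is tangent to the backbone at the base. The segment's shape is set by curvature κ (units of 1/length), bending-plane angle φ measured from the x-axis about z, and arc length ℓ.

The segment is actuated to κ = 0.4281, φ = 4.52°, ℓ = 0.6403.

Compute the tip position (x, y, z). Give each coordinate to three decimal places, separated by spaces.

θ = κ·ℓ = 0.4281 × 0.6403 = 0.27411 rad
ρ = (1 − cos θ)/κ = (1 − 0.96267)/0.4281 = 0.08721
z = sin θ / κ = 0.27069/0.4281 = 0.63231
x = ρ cos φ = 0.08721 × cos(4.52°) = 0.08694
y = ρ sin φ = 0.08721 × sin(4.52°) = 0.00687

0.087 0.007 0.632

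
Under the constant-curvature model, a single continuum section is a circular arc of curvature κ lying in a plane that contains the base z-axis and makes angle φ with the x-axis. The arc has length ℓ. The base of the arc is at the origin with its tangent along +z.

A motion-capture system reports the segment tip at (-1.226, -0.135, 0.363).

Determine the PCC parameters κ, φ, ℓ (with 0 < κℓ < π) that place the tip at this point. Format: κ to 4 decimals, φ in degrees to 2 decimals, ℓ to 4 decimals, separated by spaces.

ρ = √(x²+y²) = √(-1.226² + -0.135²) = 1.23341
φ = atan2(y, x) mod 360° = atan2(-0.135, -1.226) = 186.2838°
|p|² = ρ² + z² = 1.23341² + 0.363² = 1.65307
κ = 2ρ / |p|² = 2×1.23341 / 1.65307 = 1.49227
θ = 2·atan2(ρ, z) = 2·atan2(1.23341, 0.363) = 2.56914 rad
ℓ = θ/κ = 2.56914/1.49227 = 1.72164

1.4923 186.28 1.7216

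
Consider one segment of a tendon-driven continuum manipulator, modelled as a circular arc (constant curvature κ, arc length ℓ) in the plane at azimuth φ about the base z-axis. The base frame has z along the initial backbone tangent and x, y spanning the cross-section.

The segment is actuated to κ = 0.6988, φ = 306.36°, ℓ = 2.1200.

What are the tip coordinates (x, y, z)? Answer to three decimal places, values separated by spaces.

θ = κ·ℓ = 0.6988 × 2.1200 = 1.48146 rad
ρ = (1 − cos θ)/κ = (1 − 0.08922)/0.6988 = 1.30335
z = sin θ / κ = 0.99601/0.6988 = 1.42532
x = ρ cos φ = 1.30335 × cos(306.36°) = 0.77270
y = ρ sin φ = 1.30335 × sin(306.36°) = -1.04960

0.773 -1.050 1.425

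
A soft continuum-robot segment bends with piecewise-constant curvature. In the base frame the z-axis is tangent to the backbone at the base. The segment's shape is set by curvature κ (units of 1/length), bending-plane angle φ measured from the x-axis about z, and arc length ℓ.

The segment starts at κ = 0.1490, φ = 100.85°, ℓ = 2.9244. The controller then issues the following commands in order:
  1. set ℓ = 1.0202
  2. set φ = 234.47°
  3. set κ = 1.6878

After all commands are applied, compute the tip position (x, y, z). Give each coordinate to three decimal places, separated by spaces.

initial: κ=0.1490, φ=100.85°, ℓ=2.9244
cmd 1: set ℓ=1.0202 → (κ,φ,ℓ)=(0.1490,100.85°,1.0202) → tip=(-0.0146,0.0760,1.0163)
cmd 2: set φ=234.47° → (κ,φ,ℓ)=(0.1490,234.47°,1.0202) → tip=(-0.0450,-0.0630,1.0163)
cmd 3: set κ=1.6878 → (κ,φ,ℓ)=(1.6878,234.47°,1.0202) → tip=(-0.3961,-0.5548,0.5857)

-0.396 -0.555 0.586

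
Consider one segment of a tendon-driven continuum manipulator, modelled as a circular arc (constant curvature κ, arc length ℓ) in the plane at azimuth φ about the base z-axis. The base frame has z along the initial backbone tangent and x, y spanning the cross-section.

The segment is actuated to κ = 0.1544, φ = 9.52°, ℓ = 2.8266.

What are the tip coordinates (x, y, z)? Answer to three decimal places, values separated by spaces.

0.599 0.100 2.738

θ = κ·ℓ = 0.1544 × 2.8266 = 0.43643 rad
ρ = (1 − cos θ)/κ = (1 − 0.90627)/0.1544 = 0.60707
z = sin θ / κ = 0.42270/0.1544 = 2.73772
x = ρ cos φ = 0.60707 × cos(9.52°) = 0.59871
y = ρ sin φ = 0.60707 × sin(9.52°) = 0.10041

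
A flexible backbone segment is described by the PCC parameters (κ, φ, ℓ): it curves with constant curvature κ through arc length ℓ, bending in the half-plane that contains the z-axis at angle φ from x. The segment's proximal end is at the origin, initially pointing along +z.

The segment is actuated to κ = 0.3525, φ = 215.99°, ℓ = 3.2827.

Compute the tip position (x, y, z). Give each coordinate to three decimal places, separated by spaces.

-1.373 -0.997 2.598

θ = κ·ℓ = 0.3525 × 3.2827 = 1.15715 rad
ρ = (1 − cos θ)/κ = (1 − 0.40195)/0.3525 = 1.69660
z = sin θ / κ = 0.91566/0.3525 = 2.59762
x = ρ cos φ = 1.69660 × cos(215.99°) = -1.37275
y = ρ sin φ = 1.69660 × sin(215.99°) = -0.99700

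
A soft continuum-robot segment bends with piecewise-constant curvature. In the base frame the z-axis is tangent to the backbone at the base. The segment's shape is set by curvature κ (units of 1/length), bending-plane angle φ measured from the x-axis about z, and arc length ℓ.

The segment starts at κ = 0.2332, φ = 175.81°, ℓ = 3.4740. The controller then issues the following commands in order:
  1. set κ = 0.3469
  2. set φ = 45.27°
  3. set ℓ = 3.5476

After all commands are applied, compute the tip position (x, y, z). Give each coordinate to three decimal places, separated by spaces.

1.352 1.365 2.718

initial: κ=0.2332, φ=175.81°, ℓ=3.4740
cmd 1: set κ=0.3469 → (κ,φ,ℓ)=(0.3469,175.81°,3.4740) → tip=(-1.8470,0.1353,2.6921)
cmd 2: set φ=45.27° → (κ,φ,ℓ)=(0.3469,45.27°,3.4740) → tip=(1.3033,1.3157,2.6921)
cmd 3: set ℓ=3.5476 → (κ,φ,ℓ)=(0.3469,45.27°,3.5476) → tip=(1.3519,1.3647,2.7175)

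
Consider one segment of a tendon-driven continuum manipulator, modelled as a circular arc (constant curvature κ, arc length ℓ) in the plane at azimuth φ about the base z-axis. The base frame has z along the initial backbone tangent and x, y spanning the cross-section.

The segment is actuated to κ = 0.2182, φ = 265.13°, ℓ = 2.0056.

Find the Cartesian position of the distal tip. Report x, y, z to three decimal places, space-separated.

θ = κ·ℓ = 0.2182 × 2.0056 = 0.43762 rad
ρ = (1 − cos θ)/κ = (1 − 0.90576)/0.2182 = 0.43189
z = sin θ / κ = 0.42379/0.2182 = 1.94219
x = ρ cos φ = 0.43189 × cos(265.13°) = -0.03667
y = ρ sin φ = 0.43189 × sin(265.13°) = -0.43033

-0.037 -0.430 1.942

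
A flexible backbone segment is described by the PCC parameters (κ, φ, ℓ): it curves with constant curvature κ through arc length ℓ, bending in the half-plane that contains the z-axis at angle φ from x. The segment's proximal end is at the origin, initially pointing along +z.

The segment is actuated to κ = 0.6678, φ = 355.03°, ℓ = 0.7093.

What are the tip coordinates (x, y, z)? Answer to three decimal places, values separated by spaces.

θ = κ·ℓ = 0.6678 × 0.7093 = 0.47367 rad
ρ = (1 − cos θ)/κ = (1 − 0.88990)/0.6678 = 0.16487
z = sin θ / κ = 0.45616/0.6678 = 0.68307
x = ρ cos φ = 0.16487 × cos(355.03°) = 0.16425
y = ρ sin φ = 0.16487 × sin(355.03°) = -0.01428

0.164 -0.014 0.683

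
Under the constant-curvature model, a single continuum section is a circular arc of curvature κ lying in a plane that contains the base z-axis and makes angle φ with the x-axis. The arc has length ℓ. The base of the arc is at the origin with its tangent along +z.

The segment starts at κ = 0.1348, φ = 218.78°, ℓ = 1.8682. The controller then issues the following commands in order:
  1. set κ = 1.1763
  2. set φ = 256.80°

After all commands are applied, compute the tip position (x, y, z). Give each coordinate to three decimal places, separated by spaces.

-0.308 -1.313 0.689

initial: κ=0.1348, φ=218.78°, ℓ=1.8682
cmd 1: set κ=1.1763 → (κ,φ,ℓ)=(1.1763,218.78°,1.8682) → tip=(-1.0514,-0.8448,0.6885)
cmd 2: set φ=256.80° → (κ,φ,ℓ)=(1.1763,256.80°,1.8682) → tip=(-0.3080,-1.3131,0.6885)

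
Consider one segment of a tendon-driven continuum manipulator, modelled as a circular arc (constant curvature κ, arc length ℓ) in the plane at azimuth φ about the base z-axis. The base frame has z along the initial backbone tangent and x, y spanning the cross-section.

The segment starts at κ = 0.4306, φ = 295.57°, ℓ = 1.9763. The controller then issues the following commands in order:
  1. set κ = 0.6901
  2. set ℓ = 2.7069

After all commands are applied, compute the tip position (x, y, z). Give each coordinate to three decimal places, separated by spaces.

initial: κ=0.4306, φ=295.57°, ℓ=1.9763
cmd 1: set κ=0.6901 → (κ,φ,ℓ)=(0.6901,295.57°,1.9763) → tip=(0.4969,-1.0386,1.4181)
cmd 2: set ℓ=2.7069 → (κ,φ,ℓ)=(0.6901,295.57°,2.7069) → tip=(0.8086,-1.6900,1.3855)

0.809 -1.690 1.386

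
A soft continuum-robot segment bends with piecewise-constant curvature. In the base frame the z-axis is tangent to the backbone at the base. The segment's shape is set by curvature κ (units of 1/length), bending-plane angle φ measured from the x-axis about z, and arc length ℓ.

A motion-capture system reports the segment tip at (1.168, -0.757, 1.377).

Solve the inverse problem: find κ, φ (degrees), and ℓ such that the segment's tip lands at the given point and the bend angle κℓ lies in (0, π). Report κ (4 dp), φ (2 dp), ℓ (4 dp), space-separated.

ρ = √(x²+y²) = √(1.168² + -0.757²) = 1.39186
φ = atan2(y, x) mod 360° = atan2(-0.757, 1.168) = 327.0521°
|p|² = ρ² + z² = 1.39186² + 1.377² = 3.83340
κ = 2ρ / |p|² = 2×1.39186 / 3.83340 = 0.72617
θ = 2·atan2(ρ, z) = 2·atan2(1.39186, 1.377) = 1.58153 rad
ℓ = θ/κ = 1.58153/0.72617 = 2.17789

0.7262 327.05 2.1779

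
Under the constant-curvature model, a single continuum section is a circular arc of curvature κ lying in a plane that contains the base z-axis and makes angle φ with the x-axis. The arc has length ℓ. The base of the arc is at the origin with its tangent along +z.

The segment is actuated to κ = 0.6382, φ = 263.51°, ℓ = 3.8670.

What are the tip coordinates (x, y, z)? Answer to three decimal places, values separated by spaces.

θ = κ·ℓ = 0.6382 × 3.8670 = 2.46792 rad
ρ = (1 − cos θ)/κ = (1 − -0.78154)/0.6382 = 2.79150
z = sin θ / κ = 0.62386/0.6382 = 0.97753
x = ρ cos φ = 2.79150 × cos(263.51°) = -0.31552
y = ρ sin φ = 2.79150 × sin(263.51°) = -2.77361

-0.316 -2.774 0.978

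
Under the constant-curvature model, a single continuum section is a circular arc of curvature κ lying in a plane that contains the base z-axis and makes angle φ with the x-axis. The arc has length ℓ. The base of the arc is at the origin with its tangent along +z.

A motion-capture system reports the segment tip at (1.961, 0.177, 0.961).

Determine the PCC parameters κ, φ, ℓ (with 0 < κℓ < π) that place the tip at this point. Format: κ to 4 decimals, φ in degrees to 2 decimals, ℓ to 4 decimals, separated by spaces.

0.8203 5.16 2.7226

ρ = √(x²+y²) = √(1.961² + 0.177²) = 1.96897
φ = atan2(y, x) mod 360° = atan2(0.177, 1.961) = 5.1575°
|p|² = ρ² + z² = 1.96897² + 0.961² = 4.80037
κ = 2ρ / |p|² = 2×1.96897 / 4.80037 = 0.82034
θ = 2·atan2(ρ, z) = 2·atan2(1.96897, 0.961) = 2.23347 rad
ℓ = θ/κ = 2.23347/0.82034 = 2.72261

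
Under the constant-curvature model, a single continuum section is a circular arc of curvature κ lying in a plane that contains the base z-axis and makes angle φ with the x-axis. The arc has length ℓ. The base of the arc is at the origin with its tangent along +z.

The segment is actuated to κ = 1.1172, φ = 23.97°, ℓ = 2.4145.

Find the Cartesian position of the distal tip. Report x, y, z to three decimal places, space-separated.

1.556 0.692 0.385

θ = κ·ℓ = 1.1172 × 2.4145 = 2.69748 rad
ρ = (1 − cos θ)/κ = (1 − -0.90299)/1.1172 = 1.70336
z = sin θ / κ = 0.42966/1.1172 = 0.38458
x = ρ cos φ = 1.70336 × cos(23.97°) = 1.55646
y = ρ sin φ = 1.70336 × sin(23.97°) = 0.69200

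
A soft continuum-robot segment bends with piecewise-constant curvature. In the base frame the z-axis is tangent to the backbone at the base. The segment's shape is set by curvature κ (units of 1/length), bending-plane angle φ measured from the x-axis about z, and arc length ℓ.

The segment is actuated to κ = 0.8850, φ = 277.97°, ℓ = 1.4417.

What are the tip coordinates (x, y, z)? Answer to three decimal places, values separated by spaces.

θ = κ·ℓ = 0.8850 × 1.4417 = 1.27590 rad
ρ = (1 − cos θ)/κ = (1 − 0.29064)/0.8850 = 0.80154
z = sin θ / κ = 0.95683/0.8850 = 1.08117
x = ρ cos φ = 0.80154 × cos(277.97°) = 0.11114
y = ρ sin φ = 0.80154 × sin(277.97°) = -0.79380

0.111 -0.794 1.081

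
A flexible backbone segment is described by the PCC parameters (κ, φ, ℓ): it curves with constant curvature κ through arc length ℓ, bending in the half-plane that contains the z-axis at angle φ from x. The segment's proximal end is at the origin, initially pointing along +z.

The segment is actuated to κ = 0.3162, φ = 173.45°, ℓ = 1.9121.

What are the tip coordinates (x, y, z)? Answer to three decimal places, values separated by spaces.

-0.557 0.064 1.798

θ = κ·ℓ = 0.3162 × 1.9121 = 0.60461 rad
ρ = (1 − cos θ)/κ = (1 − 0.82273)/0.3162 = 0.56064
z = sin θ / κ = 0.56844/0.3162 = 1.79772
x = ρ cos φ = 0.56064 × cos(173.45°) = -0.55698
y = ρ sin φ = 0.56064 × sin(173.45°) = 0.06395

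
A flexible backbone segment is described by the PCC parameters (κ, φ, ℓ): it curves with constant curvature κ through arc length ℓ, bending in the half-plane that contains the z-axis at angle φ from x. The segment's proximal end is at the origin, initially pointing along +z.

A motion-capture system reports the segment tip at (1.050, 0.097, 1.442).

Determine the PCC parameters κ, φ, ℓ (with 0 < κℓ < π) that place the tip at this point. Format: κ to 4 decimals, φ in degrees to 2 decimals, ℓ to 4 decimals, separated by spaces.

ρ = √(x²+y²) = √(1.050² + 0.097²) = 1.05447
φ = atan2(y, x) mod 360° = atan2(0.097, 1.050) = 5.2781°
|p|² = ρ² + z² = 1.05447² + 1.442² = 3.19127
κ = 2ρ / |p|² = 2×1.05447 / 3.19127 = 0.66085
θ = 2·atan2(ρ, z) = 2·atan2(1.05447, 1.442) = 1.26279 rad
ℓ = θ/κ = 1.26279/0.66085 = 1.91087

0.6608 5.28 1.9109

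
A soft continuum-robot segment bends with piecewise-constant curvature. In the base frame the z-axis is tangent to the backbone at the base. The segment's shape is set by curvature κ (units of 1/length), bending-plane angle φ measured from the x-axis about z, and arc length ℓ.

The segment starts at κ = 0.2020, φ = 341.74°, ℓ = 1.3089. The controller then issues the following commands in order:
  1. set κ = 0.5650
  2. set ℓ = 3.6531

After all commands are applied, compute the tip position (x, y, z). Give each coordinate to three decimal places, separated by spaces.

initial: κ=0.2020, φ=341.74°, ℓ=1.3089
cmd 1: set κ=0.5650 → (κ,φ,ℓ)=(0.5650,341.74°,1.3089) → tip=(0.4390,-0.1449,1.1928)
cmd 2: set ℓ=3.6531 → (κ,φ,ℓ)=(0.5650,341.74°,3.6531) → tip=(2.4766,-0.8171,1.5590)

2.477 -0.817 1.559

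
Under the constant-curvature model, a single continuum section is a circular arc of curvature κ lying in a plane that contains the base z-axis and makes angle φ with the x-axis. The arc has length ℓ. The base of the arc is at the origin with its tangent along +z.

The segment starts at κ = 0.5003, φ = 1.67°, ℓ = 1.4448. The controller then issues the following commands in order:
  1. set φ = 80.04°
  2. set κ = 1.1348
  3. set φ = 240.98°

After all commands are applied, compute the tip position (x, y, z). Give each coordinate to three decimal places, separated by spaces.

initial: κ=0.5003, φ=1.67°, ℓ=1.4448
cmd 1: set φ=80.04° → (κ,φ,ℓ)=(0.5003,80.04°,1.4448) → tip=(0.0865,0.4923,1.3222)
cmd 2: set κ=1.1348 → (κ,φ,ℓ)=(1.1348,80.04°,1.4448) → tip=(0.1629,0.9276,0.8791)
cmd 3: set φ=240.98° → (κ,φ,ℓ)=(1.1348,240.98°,1.4448) → tip=(-0.4569,-0.8235,0.8791)

-0.457 -0.824 0.879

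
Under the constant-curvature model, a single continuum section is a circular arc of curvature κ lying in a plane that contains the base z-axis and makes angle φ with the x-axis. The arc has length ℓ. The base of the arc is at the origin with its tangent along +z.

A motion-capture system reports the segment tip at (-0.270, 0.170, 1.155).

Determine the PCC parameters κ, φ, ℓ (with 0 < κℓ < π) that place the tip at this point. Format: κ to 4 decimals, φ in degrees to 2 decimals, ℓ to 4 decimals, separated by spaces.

ρ = √(x²+y²) = √(-0.270² + 0.170²) = 0.31906
φ = atan2(y, x) mod 360° = atan2(0.170, -0.270) = 147.8043°
|p|² = ρ² + z² = 0.31906² + 1.155² = 1.43583
κ = 2ρ / |p|² = 2×0.31906 / 1.43583 = 0.44443
θ = 2·atan2(ρ, z) = 2·atan2(0.31906, 1.155) = 0.53904 rad
ℓ = θ/κ = 0.53904/0.44443 = 1.21289

0.4444 147.80 1.2129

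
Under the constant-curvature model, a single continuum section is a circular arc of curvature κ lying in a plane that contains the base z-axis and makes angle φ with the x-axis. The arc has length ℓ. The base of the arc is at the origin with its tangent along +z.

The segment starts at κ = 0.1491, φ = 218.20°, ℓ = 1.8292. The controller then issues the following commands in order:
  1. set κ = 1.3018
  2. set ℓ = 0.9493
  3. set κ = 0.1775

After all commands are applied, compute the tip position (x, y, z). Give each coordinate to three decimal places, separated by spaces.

initial: κ=0.1491, φ=218.20°, ℓ=1.8292
cmd 1: set κ=1.3018 → (κ,φ,ℓ)=(1.3018,218.20°,1.8292) → tip=(-1.0411,-0.8193,0.5294)
cmd 2: set ℓ=0.9493 → (κ,φ,ℓ)=(1.3018,218.20°,0.9493) → tip=(-0.4052,-0.3189,0.7255)
cmd 3: set κ=0.1775 → (κ,φ,ℓ)=(0.1775,218.20°,0.9493) → tip=(-0.0627,-0.0493,0.9448)

-0.063 -0.049 0.945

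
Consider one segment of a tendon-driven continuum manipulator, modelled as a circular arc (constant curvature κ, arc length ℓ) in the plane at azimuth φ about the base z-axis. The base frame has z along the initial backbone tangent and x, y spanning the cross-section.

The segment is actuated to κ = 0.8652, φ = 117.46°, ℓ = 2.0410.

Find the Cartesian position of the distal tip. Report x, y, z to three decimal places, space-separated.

-0.636 1.224 1.134

θ = κ·ℓ = 0.8652 × 2.0410 = 1.76587 rad
ρ = (1 − cos θ)/κ = (1 − -0.19384)/0.8652 = 1.37985
z = sin θ / κ = 0.98103/0.8652 = 1.13388
x = ρ cos φ = 1.37985 × cos(117.46°) = -0.63629
y = ρ sin φ = 1.37985 × sin(117.46°) = 1.22438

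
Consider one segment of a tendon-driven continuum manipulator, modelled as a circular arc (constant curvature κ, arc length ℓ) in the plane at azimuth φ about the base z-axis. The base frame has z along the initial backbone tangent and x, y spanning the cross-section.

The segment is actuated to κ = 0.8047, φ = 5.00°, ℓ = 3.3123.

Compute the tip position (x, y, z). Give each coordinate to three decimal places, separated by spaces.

θ = κ·ℓ = 0.8047 × 3.3123 = 2.66541 rad
ρ = (1 − cos θ)/κ = (1 − -0.88875)/0.8047 = 2.34715
z = sin θ / κ = 0.45839/0.8047 = 0.56964
x = ρ cos φ = 2.34715 × cos(5.00°) = 2.33822
y = ρ sin φ = 2.34715 × sin(5.00°) = 0.20457

2.338 0.205 0.570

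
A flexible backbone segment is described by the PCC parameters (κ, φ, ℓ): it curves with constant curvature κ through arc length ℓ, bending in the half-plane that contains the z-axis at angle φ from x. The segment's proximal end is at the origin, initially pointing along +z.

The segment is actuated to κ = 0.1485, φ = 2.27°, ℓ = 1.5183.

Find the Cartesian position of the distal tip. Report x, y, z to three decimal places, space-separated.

θ = κ·ℓ = 0.1485 × 1.5183 = 0.22547 rad
ρ = (1 − cos θ)/κ = (1 − 0.97469)/0.1485 = 0.17044
z = sin θ / κ = 0.22356/0.1485 = 1.50547
x = ρ cos φ = 0.17044 × cos(2.27°) = 0.17031
y = ρ sin φ = 0.17044 × sin(2.27°) = 0.00675

0.170 0.007 1.505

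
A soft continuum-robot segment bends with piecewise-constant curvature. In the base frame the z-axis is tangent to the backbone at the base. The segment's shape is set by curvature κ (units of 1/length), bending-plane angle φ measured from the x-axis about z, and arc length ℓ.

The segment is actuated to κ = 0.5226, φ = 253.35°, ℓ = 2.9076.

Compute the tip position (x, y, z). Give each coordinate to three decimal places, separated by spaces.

-0.520 -1.739 1.911

θ = κ·ℓ = 0.5226 × 2.9076 = 1.51951 rad
ρ = (1 − cos θ)/κ = (1 − 0.05126)/0.5226 = 1.81542
z = sin θ / κ = 0.99869/0.5226 = 1.91099
x = ρ cos φ = 1.81542 × cos(253.35°) = -0.52016
y = ρ sin φ = 1.81542 × sin(253.35°) = -1.73930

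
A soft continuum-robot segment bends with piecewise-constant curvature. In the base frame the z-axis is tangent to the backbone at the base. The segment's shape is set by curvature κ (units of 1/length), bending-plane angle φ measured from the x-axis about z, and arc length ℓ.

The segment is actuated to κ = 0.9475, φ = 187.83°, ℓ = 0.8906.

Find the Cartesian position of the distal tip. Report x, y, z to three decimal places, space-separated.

-0.351 -0.048 0.789

θ = κ·ℓ = 0.9475 × 0.8906 = 0.84384 rad
ρ = (1 − cos θ)/κ = (1 − 0.66460)/0.9475 = 0.35399
z = sin θ / κ = 0.74720/0.9475 = 0.78860
x = ρ cos φ = 0.35399 × cos(187.83°) = -0.35069
y = ρ sin φ = 0.35399 × sin(187.83°) = -0.04823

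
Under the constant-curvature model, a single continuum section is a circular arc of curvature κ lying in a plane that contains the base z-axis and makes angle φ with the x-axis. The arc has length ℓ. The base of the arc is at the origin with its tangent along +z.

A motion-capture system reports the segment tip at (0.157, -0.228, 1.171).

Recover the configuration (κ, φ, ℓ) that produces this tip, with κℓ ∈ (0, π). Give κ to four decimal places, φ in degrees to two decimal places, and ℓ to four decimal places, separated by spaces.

ρ = √(x²+y²) = √(0.157² + -0.228²) = 0.27683
φ = atan2(y, x) mod 360° = atan2(-0.228, 0.157) = 304.5512°
|p|² = ρ² + z² = 0.27683² + 1.171² = 1.44787
κ = 2ρ / |p|² = 2×0.27683 / 1.44787 = 0.38239
θ = 2·atan2(ρ, z) = 2·atan2(0.27683, 1.171) = 0.46428 rad
ℓ = θ/κ = 0.46428/0.38239 = 1.21415

0.3824 304.55 1.2142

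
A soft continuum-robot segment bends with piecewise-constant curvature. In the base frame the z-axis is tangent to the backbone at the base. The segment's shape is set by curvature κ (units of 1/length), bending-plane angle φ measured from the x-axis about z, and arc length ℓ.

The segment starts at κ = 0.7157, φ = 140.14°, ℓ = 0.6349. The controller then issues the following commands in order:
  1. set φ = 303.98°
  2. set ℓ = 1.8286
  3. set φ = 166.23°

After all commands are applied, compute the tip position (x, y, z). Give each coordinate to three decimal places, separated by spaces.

initial: κ=0.7157, φ=140.14°, ℓ=0.6349
cmd 1: set φ=303.98° → (κ,φ,ℓ)=(0.7157,303.98°,0.6349) → tip=(0.0792,-0.1176,0.6133)
cmd 2: set ℓ=1.8286 → (κ,φ,ℓ)=(0.7157,303.98°,1.8286) → tip=(0.5786,-0.8585,1.3495)
cmd 3: set φ=166.23° → (κ,φ,ℓ)=(0.7157,166.23°,1.8286) → tip=(-1.0055,0.2464,1.3495)

-1.005 0.246 1.350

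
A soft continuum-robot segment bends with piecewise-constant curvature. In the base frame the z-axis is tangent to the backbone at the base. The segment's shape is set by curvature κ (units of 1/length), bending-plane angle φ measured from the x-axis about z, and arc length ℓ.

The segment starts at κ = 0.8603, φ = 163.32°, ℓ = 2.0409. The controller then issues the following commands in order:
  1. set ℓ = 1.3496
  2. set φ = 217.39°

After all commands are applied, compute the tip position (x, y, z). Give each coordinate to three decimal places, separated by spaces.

initial: κ=0.8603, φ=163.32°, ℓ=2.0409
cmd 1: set ℓ=1.3496 → (κ,φ,ℓ)=(0.8603,163.32°,1.3496) → tip=(-0.6699,0.2007,1.0662)
cmd 2: set φ=217.39° → (κ,φ,ℓ)=(0.8603,217.39°,1.3496) → tip=(-0.5556,-0.4247,1.0662)

-0.556 -0.425 1.066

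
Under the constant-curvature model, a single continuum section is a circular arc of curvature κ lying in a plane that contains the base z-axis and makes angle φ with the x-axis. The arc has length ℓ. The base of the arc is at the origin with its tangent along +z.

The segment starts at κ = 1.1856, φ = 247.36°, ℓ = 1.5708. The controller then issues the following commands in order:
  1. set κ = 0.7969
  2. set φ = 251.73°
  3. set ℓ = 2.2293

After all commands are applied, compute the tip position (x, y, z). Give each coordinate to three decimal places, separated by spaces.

-0.474 -1.435 1.228

initial: κ=1.1856, φ=247.36°, ℓ=1.5708
cmd 1: set κ=0.7969 → (κ,φ,ℓ)=(0.7969,247.36°,1.5708) → tip=(-0.3315,-0.7949,1.1915)
cmd 2: set φ=251.73° → (κ,φ,ℓ)=(0.7969,251.73°,1.5708) → tip=(-0.2700,-0.8179,1.1915)
cmd 3: set ℓ=2.2293 → (κ,φ,ℓ)=(0.7969,251.73°,2.2293) → tip=(-0.4738,-1.4350,1.2284)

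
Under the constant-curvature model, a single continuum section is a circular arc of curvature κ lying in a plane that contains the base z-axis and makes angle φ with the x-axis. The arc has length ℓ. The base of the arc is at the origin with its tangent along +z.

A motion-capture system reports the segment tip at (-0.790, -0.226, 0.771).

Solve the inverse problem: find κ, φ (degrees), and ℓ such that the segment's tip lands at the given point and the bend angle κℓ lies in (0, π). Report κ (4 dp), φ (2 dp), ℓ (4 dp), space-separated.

1.2944 195.96 1.2627

ρ = √(x²+y²) = √(-0.790² + -0.226²) = 0.82169
φ = atan2(y, x) mod 360° = atan2(-0.226, -0.790) = 195.9646°
|p|² = ρ² + z² = 0.82169² + 0.771² = 1.26962
κ = 2ρ / |p|² = 2×0.82169 / 1.26962 = 1.29439
θ = 2·atan2(ρ, z) = 2·atan2(0.82169, 0.771) = 1.63443 rad
ℓ = θ/κ = 1.63443/1.29439 = 1.26270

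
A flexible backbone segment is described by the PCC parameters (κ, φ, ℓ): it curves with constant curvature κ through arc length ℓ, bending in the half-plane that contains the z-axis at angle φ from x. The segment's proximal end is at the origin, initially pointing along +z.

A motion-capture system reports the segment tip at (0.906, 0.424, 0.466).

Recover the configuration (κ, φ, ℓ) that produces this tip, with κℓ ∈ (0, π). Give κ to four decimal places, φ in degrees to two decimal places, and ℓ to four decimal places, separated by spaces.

ρ = √(x²+y²) = √(0.906² + 0.424²) = 1.00031
φ = atan2(y, x) mod 360° = atan2(0.424, 0.906) = 25.0792°
|p|² = ρ² + z² = 1.00031² + 0.466² = 1.21777
κ = 2ρ / |p|² = 2×1.00031 / 1.21777 = 1.64285
θ = 2·atan2(ρ, z) = 2·atan2(1.00031, 0.466) = 2.26967 rad
ℓ = θ/κ = 2.26967/1.64285 = 1.38154

1.6429 25.08 1.3815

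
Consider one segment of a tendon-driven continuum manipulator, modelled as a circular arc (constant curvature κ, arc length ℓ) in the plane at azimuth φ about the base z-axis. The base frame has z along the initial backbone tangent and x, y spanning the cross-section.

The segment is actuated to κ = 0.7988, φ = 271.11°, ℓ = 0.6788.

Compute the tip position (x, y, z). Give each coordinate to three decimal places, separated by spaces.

0.003 -0.180 0.646

θ = κ·ℓ = 0.7988 × 0.6788 = 0.54223 rad
ρ = (1 − cos θ)/κ = (1 − 0.85656)/0.7988 = 0.17957
z = sin θ / κ = 0.51604/0.7988 = 0.64602
x = ρ cos φ = 0.17957 × cos(271.11°) = 0.00348
y = ρ sin φ = 0.17957 × sin(271.11°) = -0.17953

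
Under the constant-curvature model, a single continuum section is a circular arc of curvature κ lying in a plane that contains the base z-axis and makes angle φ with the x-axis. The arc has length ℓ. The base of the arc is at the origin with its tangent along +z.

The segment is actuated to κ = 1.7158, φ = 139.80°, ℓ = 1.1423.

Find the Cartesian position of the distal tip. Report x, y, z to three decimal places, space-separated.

-0.614 0.519 0.539

θ = κ·ℓ = 1.7158 × 1.1423 = 1.95996 rad
ρ = (1 − cos θ)/κ = (1 − -0.37941)/1.7158 = 0.80395
z = sin θ / κ = 0.92523/1.7158 = 0.53924
x = ρ cos φ = 0.80395 × cos(139.80°) = -0.61405
y = ρ sin φ = 0.80395 × sin(139.80°) = 0.51891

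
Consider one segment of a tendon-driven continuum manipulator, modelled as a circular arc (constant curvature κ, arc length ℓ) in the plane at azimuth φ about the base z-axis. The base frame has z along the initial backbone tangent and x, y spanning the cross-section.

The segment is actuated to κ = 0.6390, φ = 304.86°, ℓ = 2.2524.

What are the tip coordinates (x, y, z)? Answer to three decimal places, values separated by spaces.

θ = κ·ℓ = 0.6390 × 2.2524 = 1.43928 rad
ρ = (1 − cos θ)/κ = (1 − 0.13113)/0.6390 = 1.35973
z = sin θ / κ = 0.99136/0.6390 = 1.55143
x = ρ cos φ = 1.35973 × cos(304.86°) = 0.77718
y = ρ sin φ = 1.35973 × sin(304.86°) = -1.11573

0.777 -1.116 1.551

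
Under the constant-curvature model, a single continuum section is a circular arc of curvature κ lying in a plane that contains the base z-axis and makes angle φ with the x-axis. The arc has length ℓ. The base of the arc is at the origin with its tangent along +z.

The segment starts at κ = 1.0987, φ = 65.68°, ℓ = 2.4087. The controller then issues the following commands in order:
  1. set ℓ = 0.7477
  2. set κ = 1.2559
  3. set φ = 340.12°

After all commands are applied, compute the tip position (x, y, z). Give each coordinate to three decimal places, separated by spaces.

0.307 -0.111 0.643

initial: κ=1.0987, φ=65.68°, ℓ=2.4087
cmd 1: set ℓ=0.7477 → (κ,φ,ℓ)=(1.0987,65.68°,0.7477) → tip=(0.1195,0.2645,0.6664)
cmd 2: set κ=1.2559 → (κ,φ,ℓ)=(1.2559,65.68°,0.7477) → tip=(0.1343,0.2971,0.6426)
cmd 3: set φ=340.12° → (κ,φ,ℓ)=(1.2559,340.12°,0.7477) → tip=(0.3066,-0.1109,0.6426)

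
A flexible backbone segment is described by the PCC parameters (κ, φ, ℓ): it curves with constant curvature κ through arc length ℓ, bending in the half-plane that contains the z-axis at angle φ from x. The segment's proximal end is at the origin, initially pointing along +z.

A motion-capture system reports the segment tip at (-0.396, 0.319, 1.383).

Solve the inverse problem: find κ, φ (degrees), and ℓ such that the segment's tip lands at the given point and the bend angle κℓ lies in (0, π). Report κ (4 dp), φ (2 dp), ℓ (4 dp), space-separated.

0.4684 141.15 1.5045

ρ = √(x²+y²) = √(-0.396² + 0.319²) = 0.50850
φ = atan2(y, x) mod 360° = atan2(0.319, -0.396) = 141.1466°
|p|² = ρ² + z² = 0.50850² + 1.383² = 2.17127
κ = 2ρ / |p|² = 2×0.50850 / 2.17127 = 0.46839
θ = 2·atan2(ρ, z) = 2·atan2(0.50850, 1.383) = 0.70468 rad
ℓ = θ/κ = 0.70468/0.46839 = 1.50446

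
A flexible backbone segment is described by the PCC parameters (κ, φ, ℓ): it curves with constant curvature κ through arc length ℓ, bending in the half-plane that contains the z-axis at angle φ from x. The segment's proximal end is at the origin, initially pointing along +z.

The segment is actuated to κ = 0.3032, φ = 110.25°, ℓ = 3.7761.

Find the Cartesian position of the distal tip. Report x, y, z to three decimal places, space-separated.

-0.670 1.816 3.004

θ = κ·ℓ = 0.3032 × 3.7761 = 1.14491 rad
ρ = (1 − cos θ)/κ = (1 − 0.41312)/0.3032 = 1.93560
z = sin θ / κ = 0.91067/0.3032 = 3.00354
x = ρ cos φ = 1.93560 × cos(110.25°) = -0.66995
y = ρ sin φ = 1.93560 × sin(110.25°) = 1.81597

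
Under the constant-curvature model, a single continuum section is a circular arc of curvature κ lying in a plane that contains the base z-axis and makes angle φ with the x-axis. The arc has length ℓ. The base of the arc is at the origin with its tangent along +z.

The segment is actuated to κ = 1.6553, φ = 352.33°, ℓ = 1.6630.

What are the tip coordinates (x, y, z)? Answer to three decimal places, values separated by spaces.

θ = κ·ℓ = 1.6553 × 1.6630 = 2.75276 rad
ρ = (1 − cos θ)/κ = (1 − -0.92535)/1.6553 = 1.16314
z = sin θ / κ = 0.37910/1.6553 = 0.22902
x = ρ cos φ = 1.16314 × cos(352.33°) = 1.15274
y = ρ sin φ = 1.16314 × sin(352.33°) = -0.15524

1.153 -0.155 0.229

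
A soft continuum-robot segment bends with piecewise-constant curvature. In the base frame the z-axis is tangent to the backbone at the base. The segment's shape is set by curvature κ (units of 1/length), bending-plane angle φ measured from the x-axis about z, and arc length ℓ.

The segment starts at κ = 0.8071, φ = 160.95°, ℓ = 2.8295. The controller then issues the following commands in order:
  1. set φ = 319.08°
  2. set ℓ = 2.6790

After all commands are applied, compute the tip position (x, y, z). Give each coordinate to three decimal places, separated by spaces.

initial: κ=0.8071, φ=160.95°, ℓ=2.8295
cmd 1: set φ=319.08° → (κ,φ,ℓ)=(0.8071,319.08°,2.8295) → tip=(1.5485,-1.3423,0.9373)
cmd 2: set ℓ=2.6790 → (κ,φ,ℓ)=(0.8071,319.08°,2.6790) → tip=(1.4582,-1.2640,1.0286)

1.458 -1.264 1.029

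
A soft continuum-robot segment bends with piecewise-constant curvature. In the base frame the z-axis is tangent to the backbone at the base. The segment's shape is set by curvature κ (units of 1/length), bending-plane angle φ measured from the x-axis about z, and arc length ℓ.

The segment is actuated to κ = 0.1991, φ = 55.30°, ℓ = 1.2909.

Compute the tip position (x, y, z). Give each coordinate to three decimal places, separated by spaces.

0.094 0.136 1.277

θ = κ·ℓ = 0.1991 × 1.2909 = 0.25702 rad
ρ = (1 − cos θ)/κ = (1 − 0.96715)/0.1991 = 0.16498
z = sin θ / κ = 0.25420/0.1991 = 1.27673
x = ρ cos φ = 0.16498 × cos(55.30°) = 0.09392
y = ρ sin φ = 0.16498 × sin(55.30°) = 0.13564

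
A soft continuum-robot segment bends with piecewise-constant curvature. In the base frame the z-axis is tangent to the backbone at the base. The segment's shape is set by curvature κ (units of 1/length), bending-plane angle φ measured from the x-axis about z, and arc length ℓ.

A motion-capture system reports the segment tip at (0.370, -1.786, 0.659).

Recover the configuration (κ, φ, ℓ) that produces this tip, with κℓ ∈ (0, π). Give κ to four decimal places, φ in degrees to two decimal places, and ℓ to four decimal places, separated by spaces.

0.9699 281.70 2.5241

ρ = √(x²+y²) = √(0.370² + -1.786²) = 1.82392
φ = atan2(y, x) mod 360° = atan2(-1.786, 0.370) = 281.7042°
|p|² = ρ² + z² = 1.82392² + 0.659² = 3.76098
κ = 2ρ / |p|² = 2×1.82392 / 3.76098 = 0.96992
θ = 2·atan2(ρ, z) = 2·atan2(1.82392, 0.659) = 2.44816 rad
ℓ = θ/κ = 2.44816/0.96992 = 2.52409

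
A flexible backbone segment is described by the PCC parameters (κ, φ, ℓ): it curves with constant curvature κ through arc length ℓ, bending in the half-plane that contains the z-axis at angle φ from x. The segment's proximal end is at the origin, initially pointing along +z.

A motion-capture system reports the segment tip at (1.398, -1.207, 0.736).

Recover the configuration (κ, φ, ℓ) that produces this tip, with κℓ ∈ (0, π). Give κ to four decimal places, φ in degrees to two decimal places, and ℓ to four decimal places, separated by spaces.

ρ = √(x²+y²) = √(1.398² + -1.207²) = 1.84696
φ = atan2(y, x) mod 360° = atan2(-1.207, 1.398) = 319.1935°
|p|² = ρ² + z² = 1.84696² + 0.736² = 3.95295
κ = 2ρ / |p|² = 2×1.84696 / 3.95295 = 0.93447
θ = 2·atan2(ρ, z) = 2·atan2(1.84696, 0.736) = 2.38318 rad
ℓ = θ/κ = 2.38318/0.93447 = 2.55030

0.9345 319.19 2.5503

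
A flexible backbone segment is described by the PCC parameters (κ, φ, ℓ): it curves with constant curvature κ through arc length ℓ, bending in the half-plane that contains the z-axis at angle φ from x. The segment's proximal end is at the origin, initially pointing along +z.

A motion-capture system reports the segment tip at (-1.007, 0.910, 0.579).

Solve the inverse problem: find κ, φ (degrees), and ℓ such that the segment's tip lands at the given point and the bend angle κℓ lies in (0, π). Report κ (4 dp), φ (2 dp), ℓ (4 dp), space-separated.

ρ = √(x²+y²) = √(-1.007² + 0.910²) = 1.35726
φ = atan2(y, x) mod 360° = atan2(0.910, -1.007) = 137.8967°
|p|² = ρ² + z² = 1.35726² + 0.579² = 2.17739
κ = 2ρ / |p|² = 2×1.35726 / 2.17739 = 1.24668
θ = 2·atan2(ρ, z) = 2·atan2(1.35726, 0.579) = 2.33515 rad
ℓ = θ/κ = 2.33515/1.24668 = 1.87309

1.2467 137.90 1.8731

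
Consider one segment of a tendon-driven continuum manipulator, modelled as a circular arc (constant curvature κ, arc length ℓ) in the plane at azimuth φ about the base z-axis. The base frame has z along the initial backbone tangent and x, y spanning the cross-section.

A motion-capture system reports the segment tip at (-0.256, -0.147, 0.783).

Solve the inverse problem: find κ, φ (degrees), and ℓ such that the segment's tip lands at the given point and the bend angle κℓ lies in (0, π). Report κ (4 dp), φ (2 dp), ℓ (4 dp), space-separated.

0.8432 209.87 0.8552

ρ = √(x²+y²) = √(-0.256² + -0.147²) = 0.29520
φ = atan2(y, x) mod 360° = atan2(-0.147, -0.256) = 209.8653°
|p|² = ρ² + z² = 0.29520² + 0.783² = 0.70023
κ = 2ρ / |p|² = 2×0.29520 / 0.70023 = 0.84316
θ = 2·atan2(ρ, z) = 2·atan2(0.29520, 0.783) = 0.72107 rad
ℓ = θ/κ = 0.72107/0.84316 = 0.85521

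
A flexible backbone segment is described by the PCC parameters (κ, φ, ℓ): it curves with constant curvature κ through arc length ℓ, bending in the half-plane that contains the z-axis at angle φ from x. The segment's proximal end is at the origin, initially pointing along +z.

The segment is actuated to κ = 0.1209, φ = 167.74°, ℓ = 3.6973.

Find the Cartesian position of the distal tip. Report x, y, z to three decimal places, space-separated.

θ = κ·ℓ = 0.1209 × 3.6973 = 0.44700 rad
ρ = (1 − cos θ)/κ = (1 − 0.90175)/0.1209 = 0.81268
z = sin θ / κ = 0.43227/0.1209 = 3.57540
x = ρ cos φ = 0.81268 × cos(167.74°) = -0.79415
y = ρ sin φ = 0.81268 × sin(167.74°) = 0.17257

-0.794 0.173 3.575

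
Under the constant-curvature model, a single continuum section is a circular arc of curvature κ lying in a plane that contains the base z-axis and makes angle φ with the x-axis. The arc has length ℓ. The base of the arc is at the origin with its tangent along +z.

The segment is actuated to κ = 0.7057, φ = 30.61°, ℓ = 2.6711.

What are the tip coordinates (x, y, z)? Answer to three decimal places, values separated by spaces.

θ = κ·ℓ = 0.7057 × 2.6711 = 1.88500 rad
ρ = (1 − cos θ)/κ = (1 − -0.30905)/0.7057 = 1.85497
z = sin θ / κ = 0.95104/0.7057 = 1.34766
x = ρ cos φ = 1.85497 × cos(30.61°) = 1.59649
y = ρ sin φ = 1.85497 × sin(30.61°) = 0.94454

1.596 0.945 1.348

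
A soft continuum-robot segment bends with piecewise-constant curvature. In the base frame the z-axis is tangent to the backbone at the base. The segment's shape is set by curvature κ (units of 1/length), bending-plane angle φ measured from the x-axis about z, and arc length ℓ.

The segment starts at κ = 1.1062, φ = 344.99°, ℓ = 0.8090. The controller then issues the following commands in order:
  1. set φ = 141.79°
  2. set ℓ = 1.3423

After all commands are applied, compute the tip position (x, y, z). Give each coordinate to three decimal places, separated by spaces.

-0.649 0.511 0.901

initial: κ=1.1062, φ=344.99°, ℓ=0.8090
cmd 1: set φ=141.79° → (κ,φ,ℓ)=(1.1062,141.79°,0.8090) → tip=(-0.2660,0.2094,0.7053)
cmd 2: set ℓ=1.3423 → (κ,φ,ℓ)=(1.1062,141.79°,1.3423) → tip=(-0.6493,0.5112,0.9007)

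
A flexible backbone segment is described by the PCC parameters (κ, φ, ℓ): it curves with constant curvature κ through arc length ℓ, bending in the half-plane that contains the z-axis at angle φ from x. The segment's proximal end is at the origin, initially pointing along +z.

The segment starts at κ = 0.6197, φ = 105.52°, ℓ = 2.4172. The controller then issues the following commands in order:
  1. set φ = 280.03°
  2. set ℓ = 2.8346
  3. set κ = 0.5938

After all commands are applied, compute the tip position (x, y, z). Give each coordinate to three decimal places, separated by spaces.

0.326 -1.844 1.673

initial: κ=0.6197, φ=105.52°, ℓ=2.4172
cmd 1: set φ=280.03° → (κ,φ,ℓ)=(0.6197,280.03°,2.4172) → tip=(0.2606,-1.4734,1.6094)
cmd 2: set ℓ=2.8346 → (κ,φ,ℓ)=(0.6197,280.03°,2.8346) → tip=(0.3330,-1.8826,1.5859)
cmd 3: set κ=0.5938 → (κ,φ,ℓ)=(0.5938,280.03°,2.8346) → tip=(0.3262,-1.8443,1.6734)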